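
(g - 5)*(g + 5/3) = g^2 - 10*g/3 - 25/3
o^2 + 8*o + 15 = (o + 3)*(o + 5)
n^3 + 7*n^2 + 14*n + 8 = (n + 1)*(n + 2)*(n + 4)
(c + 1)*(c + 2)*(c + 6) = c^3 + 9*c^2 + 20*c + 12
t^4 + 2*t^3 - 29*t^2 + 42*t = t*(t - 3)*(t - 2)*(t + 7)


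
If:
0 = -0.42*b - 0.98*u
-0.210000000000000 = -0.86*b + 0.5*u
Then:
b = 0.20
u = -0.08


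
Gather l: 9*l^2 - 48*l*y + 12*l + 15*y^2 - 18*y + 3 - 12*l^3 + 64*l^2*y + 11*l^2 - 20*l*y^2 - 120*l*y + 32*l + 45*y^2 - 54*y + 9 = -12*l^3 + l^2*(64*y + 20) + l*(-20*y^2 - 168*y + 44) + 60*y^2 - 72*y + 12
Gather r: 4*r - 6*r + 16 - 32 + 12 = -2*r - 4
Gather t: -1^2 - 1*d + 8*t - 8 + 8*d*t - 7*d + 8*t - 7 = -8*d + t*(8*d + 16) - 16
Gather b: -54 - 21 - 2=-77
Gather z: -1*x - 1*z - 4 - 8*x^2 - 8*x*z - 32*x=-8*x^2 - 33*x + z*(-8*x - 1) - 4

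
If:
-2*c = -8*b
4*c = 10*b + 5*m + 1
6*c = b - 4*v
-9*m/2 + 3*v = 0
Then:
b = 6/151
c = 24/151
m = -23/151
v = -69/302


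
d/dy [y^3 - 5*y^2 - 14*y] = 3*y^2 - 10*y - 14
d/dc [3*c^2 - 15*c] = 6*c - 15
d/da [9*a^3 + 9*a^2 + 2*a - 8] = 27*a^2 + 18*a + 2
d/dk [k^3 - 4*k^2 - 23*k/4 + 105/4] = 3*k^2 - 8*k - 23/4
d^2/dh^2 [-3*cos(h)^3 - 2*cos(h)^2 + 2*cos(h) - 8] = cos(h)/4 + 4*cos(2*h) + 27*cos(3*h)/4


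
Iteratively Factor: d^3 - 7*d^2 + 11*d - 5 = (d - 1)*(d^2 - 6*d + 5) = (d - 1)^2*(d - 5)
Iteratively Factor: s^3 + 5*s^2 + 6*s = (s)*(s^2 + 5*s + 6) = s*(s + 3)*(s + 2)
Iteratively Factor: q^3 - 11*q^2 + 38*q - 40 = (q - 2)*(q^2 - 9*q + 20) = (q - 4)*(q - 2)*(q - 5)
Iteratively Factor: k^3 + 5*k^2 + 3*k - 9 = (k + 3)*(k^2 + 2*k - 3) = (k + 3)^2*(k - 1)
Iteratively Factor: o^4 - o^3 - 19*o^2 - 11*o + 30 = (o + 3)*(o^3 - 4*o^2 - 7*o + 10) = (o - 5)*(o + 3)*(o^2 + o - 2) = (o - 5)*(o - 1)*(o + 3)*(o + 2)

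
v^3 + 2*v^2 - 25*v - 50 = (v - 5)*(v + 2)*(v + 5)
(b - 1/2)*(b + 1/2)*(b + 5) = b^3 + 5*b^2 - b/4 - 5/4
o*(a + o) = a*o + o^2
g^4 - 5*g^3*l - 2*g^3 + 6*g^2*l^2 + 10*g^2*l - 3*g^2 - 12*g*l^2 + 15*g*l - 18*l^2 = (g - 3)*(g + 1)*(g - 3*l)*(g - 2*l)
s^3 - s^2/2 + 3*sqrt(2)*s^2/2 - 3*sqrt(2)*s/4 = s*(s - 1/2)*(s + 3*sqrt(2)/2)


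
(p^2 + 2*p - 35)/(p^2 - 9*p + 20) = (p + 7)/(p - 4)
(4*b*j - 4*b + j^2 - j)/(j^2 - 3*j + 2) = (4*b + j)/(j - 2)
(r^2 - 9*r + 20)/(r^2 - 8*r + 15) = (r - 4)/(r - 3)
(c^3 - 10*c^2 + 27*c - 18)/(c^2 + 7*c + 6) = (c^3 - 10*c^2 + 27*c - 18)/(c^2 + 7*c + 6)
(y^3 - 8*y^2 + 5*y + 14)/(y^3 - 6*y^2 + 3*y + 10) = (y - 7)/(y - 5)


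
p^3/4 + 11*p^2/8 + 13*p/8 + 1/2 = (p/4 + 1)*(p + 1/2)*(p + 1)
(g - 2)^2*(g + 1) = g^3 - 3*g^2 + 4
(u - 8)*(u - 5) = u^2 - 13*u + 40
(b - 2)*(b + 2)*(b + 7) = b^3 + 7*b^2 - 4*b - 28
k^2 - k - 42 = (k - 7)*(k + 6)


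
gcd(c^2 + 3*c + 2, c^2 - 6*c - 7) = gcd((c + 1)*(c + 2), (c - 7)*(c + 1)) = c + 1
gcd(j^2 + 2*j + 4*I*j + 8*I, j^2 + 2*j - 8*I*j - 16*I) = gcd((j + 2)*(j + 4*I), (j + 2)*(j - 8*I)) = j + 2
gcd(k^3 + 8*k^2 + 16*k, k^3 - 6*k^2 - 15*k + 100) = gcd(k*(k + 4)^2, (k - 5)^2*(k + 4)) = k + 4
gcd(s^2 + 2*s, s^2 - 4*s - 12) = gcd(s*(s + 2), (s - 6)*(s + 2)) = s + 2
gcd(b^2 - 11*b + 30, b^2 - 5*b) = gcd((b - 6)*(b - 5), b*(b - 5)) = b - 5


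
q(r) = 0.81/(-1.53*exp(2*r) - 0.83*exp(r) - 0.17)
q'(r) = 0.81*(3.06*exp(2*r) + 0.83*exp(r))/(-1.53*exp(2*r) - 0.83*exp(r) - 0.17)^2 = (2.4786*exp(r) + 0.6723)*exp(r)/(1.53*exp(2*r) + 0.83*exp(r) + 0.17)^2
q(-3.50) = -4.12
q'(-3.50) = 0.58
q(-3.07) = -3.82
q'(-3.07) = 0.81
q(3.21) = -0.00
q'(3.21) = 0.00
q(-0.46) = -0.62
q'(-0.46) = 0.83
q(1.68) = -0.02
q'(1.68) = 0.03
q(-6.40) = -4.73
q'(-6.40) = 0.04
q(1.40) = -0.03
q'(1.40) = 0.05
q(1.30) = -0.03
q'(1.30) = 0.06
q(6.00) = 0.00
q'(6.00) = 0.00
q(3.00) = 0.00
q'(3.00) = 0.00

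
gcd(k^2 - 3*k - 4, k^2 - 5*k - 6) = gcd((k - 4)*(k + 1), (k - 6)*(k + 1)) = k + 1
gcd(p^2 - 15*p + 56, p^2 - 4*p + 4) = 1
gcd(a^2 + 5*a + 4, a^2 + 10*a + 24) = a + 4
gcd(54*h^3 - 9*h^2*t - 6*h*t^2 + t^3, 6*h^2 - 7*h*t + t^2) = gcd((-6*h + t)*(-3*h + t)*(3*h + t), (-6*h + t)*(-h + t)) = -6*h + t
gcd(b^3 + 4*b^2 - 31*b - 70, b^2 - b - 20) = b - 5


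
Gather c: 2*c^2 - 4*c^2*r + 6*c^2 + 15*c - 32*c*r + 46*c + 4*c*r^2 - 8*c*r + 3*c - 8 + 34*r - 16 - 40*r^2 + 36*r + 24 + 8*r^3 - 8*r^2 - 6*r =c^2*(8 - 4*r) + c*(4*r^2 - 40*r + 64) + 8*r^3 - 48*r^2 + 64*r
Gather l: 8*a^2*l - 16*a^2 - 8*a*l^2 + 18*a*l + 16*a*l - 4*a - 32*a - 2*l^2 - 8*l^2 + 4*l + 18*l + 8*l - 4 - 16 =-16*a^2 - 36*a + l^2*(-8*a - 10) + l*(8*a^2 + 34*a + 30) - 20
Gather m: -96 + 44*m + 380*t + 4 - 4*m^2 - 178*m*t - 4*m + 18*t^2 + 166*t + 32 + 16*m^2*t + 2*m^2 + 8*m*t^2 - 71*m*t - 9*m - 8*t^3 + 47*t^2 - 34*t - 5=m^2*(16*t - 2) + m*(8*t^2 - 249*t + 31) - 8*t^3 + 65*t^2 + 512*t - 65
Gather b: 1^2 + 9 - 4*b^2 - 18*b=-4*b^2 - 18*b + 10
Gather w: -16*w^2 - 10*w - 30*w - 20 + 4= -16*w^2 - 40*w - 16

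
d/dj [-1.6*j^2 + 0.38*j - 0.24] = 0.38 - 3.2*j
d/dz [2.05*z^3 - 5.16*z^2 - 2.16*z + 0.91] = 6.15*z^2 - 10.32*z - 2.16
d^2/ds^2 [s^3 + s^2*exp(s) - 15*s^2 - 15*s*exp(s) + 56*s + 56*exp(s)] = s^2*exp(s) - 11*s*exp(s) + 6*s + 28*exp(s) - 30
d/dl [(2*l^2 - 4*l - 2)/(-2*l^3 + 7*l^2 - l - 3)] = 2*(2*l^4 - 8*l^3 + 7*l^2 + 8*l + 5)/(4*l^6 - 28*l^5 + 53*l^4 - 2*l^3 - 41*l^2 + 6*l + 9)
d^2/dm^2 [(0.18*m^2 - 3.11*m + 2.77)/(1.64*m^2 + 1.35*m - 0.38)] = (4.44089209850063e-16*m^4 - 17.526352*m^3 + 45.374208*m^2 + 25.167768*m + 10.410302)/(4.410944*m^6 + 10.89288*m^5 + 5.900556*m^4 - 2.587545*m^3 - 1.367202*m^2 + 0.58482*m - 0.054872)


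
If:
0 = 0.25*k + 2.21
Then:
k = -8.84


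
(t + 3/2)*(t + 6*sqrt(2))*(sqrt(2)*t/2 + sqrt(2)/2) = sqrt(2)*t^3/2 + 5*sqrt(2)*t^2/4 + 6*t^2 + 3*sqrt(2)*t/4 + 15*t + 9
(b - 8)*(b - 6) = b^2 - 14*b + 48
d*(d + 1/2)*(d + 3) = d^3 + 7*d^2/2 + 3*d/2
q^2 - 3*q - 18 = (q - 6)*(q + 3)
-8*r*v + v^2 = v*(-8*r + v)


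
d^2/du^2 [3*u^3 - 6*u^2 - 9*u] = 18*u - 12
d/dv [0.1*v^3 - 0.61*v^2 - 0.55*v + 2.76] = 0.3*v^2 - 1.22*v - 0.55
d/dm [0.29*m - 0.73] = 0.290000000000000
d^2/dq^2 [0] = 0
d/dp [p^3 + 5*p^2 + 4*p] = 3*p^2 + 10*p + 4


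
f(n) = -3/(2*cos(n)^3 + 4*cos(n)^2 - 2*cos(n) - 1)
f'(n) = -3*(6*sin(n)*cos(n)^2 + 8*sin(n)*cos(n) - 2*sin(n))/(2*cos(n)^3 + 4*cos(n)^2 - 2*cos(n) - 1)^2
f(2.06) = -4.87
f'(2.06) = 30.99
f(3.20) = -1.00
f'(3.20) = -0.08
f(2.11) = -3.70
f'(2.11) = 17.73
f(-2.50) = -1.40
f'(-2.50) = -1.78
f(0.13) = -1.03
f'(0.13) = -0.55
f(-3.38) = -1.04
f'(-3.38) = 0.35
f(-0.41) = -1.45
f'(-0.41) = 2.89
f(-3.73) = -1.32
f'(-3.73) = 1.44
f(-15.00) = -1.54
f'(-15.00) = -2.37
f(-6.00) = -1.18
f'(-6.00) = -1.46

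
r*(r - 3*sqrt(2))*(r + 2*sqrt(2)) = r^3 - sqrt(2)*r^2 - 12*r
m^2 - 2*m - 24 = (m - 6)*(m + 4)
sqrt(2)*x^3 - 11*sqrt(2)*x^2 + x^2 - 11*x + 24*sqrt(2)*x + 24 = (x - 8)*(x - 3)*(sqrt(2)*x + 1)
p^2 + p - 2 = (p - 1)*(p + 2)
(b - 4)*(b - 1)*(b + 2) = b^3 - 3*b^2 - 6*b + 8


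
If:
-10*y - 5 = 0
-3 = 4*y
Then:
No Solution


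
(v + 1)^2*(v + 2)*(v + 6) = v^4 + 10*v^3 + 29*v^2 + 32*v + 12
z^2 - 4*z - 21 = (z - 7)*(z + 3)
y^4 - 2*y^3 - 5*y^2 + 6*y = y*(y - 3)*(y - 1)*(y + 2)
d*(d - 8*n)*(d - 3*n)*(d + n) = d^4 - 10*d^3*n + 13*d^2*n^2 + 24*d*n^3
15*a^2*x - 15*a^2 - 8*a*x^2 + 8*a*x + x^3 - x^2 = (-5*a + x)*(-3*a + x)*(x - 1)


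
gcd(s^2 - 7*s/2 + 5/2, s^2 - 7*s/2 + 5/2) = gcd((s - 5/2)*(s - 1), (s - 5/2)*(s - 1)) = s^2 - 7*s/2 + 5/2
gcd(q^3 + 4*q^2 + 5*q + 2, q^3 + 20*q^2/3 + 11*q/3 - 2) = q + 1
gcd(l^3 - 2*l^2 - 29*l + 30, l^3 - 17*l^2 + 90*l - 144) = l - 6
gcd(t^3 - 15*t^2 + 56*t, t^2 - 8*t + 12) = 1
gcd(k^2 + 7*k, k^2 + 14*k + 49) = k + 7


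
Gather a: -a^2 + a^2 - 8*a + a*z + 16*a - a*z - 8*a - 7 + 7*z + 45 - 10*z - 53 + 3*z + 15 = 0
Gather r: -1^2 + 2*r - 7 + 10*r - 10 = 12*r - 18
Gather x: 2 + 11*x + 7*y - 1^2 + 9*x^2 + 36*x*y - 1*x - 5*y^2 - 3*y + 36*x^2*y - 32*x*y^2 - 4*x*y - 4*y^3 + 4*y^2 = x^2*(36*y + 9) + x*(-32*y^2 + 32*y + 10) - 4*y^3 - y^2 + 4*y + 1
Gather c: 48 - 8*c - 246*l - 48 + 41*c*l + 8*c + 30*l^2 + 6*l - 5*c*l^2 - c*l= c*(-5*l^2 + 40*l) + 30*l^2 - 240*l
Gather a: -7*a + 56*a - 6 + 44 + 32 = 49*a + 70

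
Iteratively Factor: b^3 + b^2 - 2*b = (b - 1)*(b^2 + 2*b) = (b - 1)*(b + 2)*(b)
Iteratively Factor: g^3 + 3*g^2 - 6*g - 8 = (g + 4)*(g^2 - g - 2) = (g + 1)*(g + 4)*(g - 2)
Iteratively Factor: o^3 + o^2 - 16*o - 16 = (o + 4)*(o^2 - 3*o - 4) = (o - 4)*(o + 4)*(o + 1)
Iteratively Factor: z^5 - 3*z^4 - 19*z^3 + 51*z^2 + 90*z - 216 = (z + 3)*(z^4 - 6*z^3 - z^2 + 54*z - 72) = (z - 2)*(z + 3)*(z^3 - 4*z^2 - 9*z + 36) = (z - 4)*(z - 2)*(z + 3)*(z^2 - 9) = (z - 4)*(z - 2)*(z + 3)^2*(z - 3)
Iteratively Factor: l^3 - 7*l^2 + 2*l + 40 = (l + 2)*(l^2 - 9*l + 20) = (l - 4)*(l + 2)*(l - 5)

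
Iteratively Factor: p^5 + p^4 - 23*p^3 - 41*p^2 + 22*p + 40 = (p - 1)*(p^4 + 2*p^3 - 21*p^2 - 62*p - 40) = (p - 1)*(p + 4)*(p^3 - 2*p^2 - 13*p - 10) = (p - 1)*(p + 1)*(p + 4)*(p^2 - 3*p - 10) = (p - 5)*(p - 1)*(p + 1)*(p + 4)*(p + 2)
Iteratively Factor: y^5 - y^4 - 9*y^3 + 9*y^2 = (y)*(y^4 - y^3 - 9*y^2 + 9*y) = y*(y - 3)*(y^3 + 2*y^2 - 3*y) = y*(y - 3)*(y + 3)*(y^2 - y) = y*(y - 3)*(y - 1)*(y + 3)*(y)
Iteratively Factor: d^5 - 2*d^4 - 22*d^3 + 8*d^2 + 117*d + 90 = (d + 1)*(d^4 - 3*d^3 - 19*d^2 + 27*d + 90) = (d + 1)*(d + 3)*(d^3 - 6*d^2 - d + 30) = (d - 5)*(d + 1)*(d + 3)*(d^2 - d - 6) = (d - 5)*(d + 1)*(d + 2)*(d + 3)*(d - 3)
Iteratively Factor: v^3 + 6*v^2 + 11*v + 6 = (v + 3)*(v^2 + 3*v + 2) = (v + 2)*(v + 3)*(v + 1)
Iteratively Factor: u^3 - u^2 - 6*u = (u)*(u^2 - u - 6) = u*(u - 3)*(u + 2)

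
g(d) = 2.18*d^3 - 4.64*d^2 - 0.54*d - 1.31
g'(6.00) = 179.22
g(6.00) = 299.29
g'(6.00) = 179.22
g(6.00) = 299.29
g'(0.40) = -3.21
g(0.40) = -2.13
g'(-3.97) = 139.38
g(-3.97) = -208.70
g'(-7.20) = 405.31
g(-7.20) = -1051.64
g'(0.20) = -2.13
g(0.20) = -1.59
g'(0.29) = -2.68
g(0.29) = -1.80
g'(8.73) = 416.88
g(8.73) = 1090.79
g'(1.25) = -1.92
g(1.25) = -4.98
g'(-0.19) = 1.46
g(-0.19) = -1.39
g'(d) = 6.54*d^2 - 9.28*d - 0.54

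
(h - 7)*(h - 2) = h^2 - 9*h + 14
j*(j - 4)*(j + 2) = j^3 - 2*j^2 - 8*j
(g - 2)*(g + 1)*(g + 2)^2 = g^4 + 3*g^3 - 2*g^2 - 12*g - 8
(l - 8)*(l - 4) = l^2 - 12*l + 32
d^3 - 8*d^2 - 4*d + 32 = (d - 8)*(d - 2)*(d + 2)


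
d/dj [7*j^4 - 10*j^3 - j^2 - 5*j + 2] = 28*j^3 - 30*j^2 - 2*j - 5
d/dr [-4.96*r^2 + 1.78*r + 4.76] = 1.78 - 9.92*r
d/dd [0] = 0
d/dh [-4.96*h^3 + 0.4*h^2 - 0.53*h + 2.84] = -14.88*h^2 + 0.8*h - 0.53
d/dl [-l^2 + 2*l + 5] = 2 - 2*l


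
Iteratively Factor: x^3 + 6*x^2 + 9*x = (x)*(x^2 + 6*x + 9) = x*(x + 3)*(x + 3)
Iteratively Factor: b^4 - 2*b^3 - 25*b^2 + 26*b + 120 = (b + 4)*(b^3 - 6*b^2 - b + 30) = (b - 5)*(b + 4)*(b^2 - b - 6) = (b - 5)*(b + 2)*(b + 4)*(b - 3)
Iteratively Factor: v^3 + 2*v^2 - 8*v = (v)*(v^2 + 2*v - 8) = v*(v + 4)*(v - 2)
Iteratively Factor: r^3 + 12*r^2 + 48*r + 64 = (r + 4)*(r^2 + 8*r + 16) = (r + 4)^2*(r + 4)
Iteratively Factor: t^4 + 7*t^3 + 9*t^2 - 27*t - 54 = (t + 3)*(t^3 + 4*t^2 - 3*t - 18) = (t - 2)*(t + 3)*(t^2 + 6*t + 9) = (t - 2)*(t + 3)^2*(t + 3)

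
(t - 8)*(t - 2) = t^2 - 10*t + 16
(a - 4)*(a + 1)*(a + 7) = a^3 + 4*a^2 - 25*a - 28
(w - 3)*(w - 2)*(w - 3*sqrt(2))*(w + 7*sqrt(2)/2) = w^4 - 5*w^3 + sqrt(2)*w^3/2 - 15*w^2 - 5*sqrt(2)*w^2/2 + 3*sqrt(2)*w + 105*w - 126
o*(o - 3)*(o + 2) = o^3 - o^2 - 6*o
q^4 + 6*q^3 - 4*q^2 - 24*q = q*(q - 2)*(q + 2)*(q + 6)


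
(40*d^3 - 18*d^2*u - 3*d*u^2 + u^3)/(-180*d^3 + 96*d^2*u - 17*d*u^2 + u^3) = (-8*d^2 + 2*d*u + u^2)/(36*d^2 - 12*d*u + u^2)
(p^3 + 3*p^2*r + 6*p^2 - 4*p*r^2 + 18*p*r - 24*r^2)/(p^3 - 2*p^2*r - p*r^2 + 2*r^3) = (p^2 + 4*p*r + 6*p + 24*r)/(p^2 - p*r - 2*r^2)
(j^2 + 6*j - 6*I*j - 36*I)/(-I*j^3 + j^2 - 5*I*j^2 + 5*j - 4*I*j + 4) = (I*j^2 + 6*j*(1 + I) + 36)/(j^3 + j^2*(5 + I) + j*(4 + 5*I) + 4*I)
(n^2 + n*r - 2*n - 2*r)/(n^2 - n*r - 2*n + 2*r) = (-n - r)/(-n + r)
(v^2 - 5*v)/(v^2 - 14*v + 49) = v*(v - 5)/(v^2 - 14*v + 49)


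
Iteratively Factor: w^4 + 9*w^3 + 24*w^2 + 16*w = (w + 4)*(w^3 + 5*w^2 + 4*w) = w*(w + 4)*(w^2 + 5*w + 4) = w*(w + 1)*(w + 4)*(w + 4)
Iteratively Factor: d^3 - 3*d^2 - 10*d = (d)*(d^2 - 3*d - 10) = d*(d + 2)*(d - 5)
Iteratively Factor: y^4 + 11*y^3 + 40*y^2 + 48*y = (y + 4)*(y^3 + 7*y^2 + 12*y) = (y + 3)*(y + 4)*(y^2 + 4*y) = y*(y + 3)*(y + 4)*(y + 4)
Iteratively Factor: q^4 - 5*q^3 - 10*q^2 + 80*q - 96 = (q - 2)*(q^3 - 3*q^2 - 16*q + 48) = (q - 3)*(q - 2)*(q^2 - 16) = (q - 4)*(q - 3)*(q - 2)*(q + 4)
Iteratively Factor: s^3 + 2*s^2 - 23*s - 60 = (s + 4)*(s^2 - 2*s - 15) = (s + 3)*(s + 4)*(s - 5)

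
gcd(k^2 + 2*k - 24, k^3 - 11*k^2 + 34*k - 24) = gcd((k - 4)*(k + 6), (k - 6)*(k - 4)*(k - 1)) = k - 4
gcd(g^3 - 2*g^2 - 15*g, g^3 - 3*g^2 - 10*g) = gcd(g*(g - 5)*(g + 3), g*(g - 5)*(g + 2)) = g^2 - 5*g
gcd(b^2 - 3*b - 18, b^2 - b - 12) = b + 3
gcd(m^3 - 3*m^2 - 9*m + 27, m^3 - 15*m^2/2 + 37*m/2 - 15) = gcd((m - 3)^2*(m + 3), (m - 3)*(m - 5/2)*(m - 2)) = m - 3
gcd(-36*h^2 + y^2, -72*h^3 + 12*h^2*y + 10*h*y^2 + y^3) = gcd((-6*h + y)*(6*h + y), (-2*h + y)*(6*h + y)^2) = 6*h + y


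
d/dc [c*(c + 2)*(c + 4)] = 3*c^2 + 12*c + 8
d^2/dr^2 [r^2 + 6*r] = 2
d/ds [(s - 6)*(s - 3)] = 2*s - 9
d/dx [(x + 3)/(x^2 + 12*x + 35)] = (x^2 + 12*x - 2*(x + 3)*(x + 6) + 35)/(x^2 + 12*x + 35)^2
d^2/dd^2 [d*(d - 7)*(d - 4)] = 6*d - 22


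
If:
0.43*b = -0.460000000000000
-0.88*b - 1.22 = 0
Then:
No Solution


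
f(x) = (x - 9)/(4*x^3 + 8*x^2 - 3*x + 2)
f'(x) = (x - 9)*(-12*x^2 - 16*x + 3)/(4*x^3 + 8*x^2 - 3*x + 2)^2 + 1/(4*x^3 + 8*x^2 - 3*x + 2) = (4*x^3 + 8*x^2 - 3*x - (x - 9)*(12*x^2 + 16*x - 3) + 2)/(4*x^3 + 8*x^2 - 3*x + 2)^2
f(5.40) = -0.00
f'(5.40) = 0.00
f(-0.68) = -1.49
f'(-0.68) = -1.77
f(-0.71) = -1.44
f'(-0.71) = -1.63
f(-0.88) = -1.22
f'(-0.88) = -1.05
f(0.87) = -1.01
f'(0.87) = 2.62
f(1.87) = -0.14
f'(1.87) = 0.21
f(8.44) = -0.00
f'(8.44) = 0.00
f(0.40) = -3.68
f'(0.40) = 8.81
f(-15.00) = 0.00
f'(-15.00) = 0.00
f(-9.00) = 0.01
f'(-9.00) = 0.00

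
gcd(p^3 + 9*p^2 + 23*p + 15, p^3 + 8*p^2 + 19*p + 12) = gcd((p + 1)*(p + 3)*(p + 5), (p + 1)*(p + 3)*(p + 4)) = p^2 + 4*p + 3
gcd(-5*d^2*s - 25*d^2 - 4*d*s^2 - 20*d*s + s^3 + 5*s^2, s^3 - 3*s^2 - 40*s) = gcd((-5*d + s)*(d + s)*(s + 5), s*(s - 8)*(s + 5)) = s + 5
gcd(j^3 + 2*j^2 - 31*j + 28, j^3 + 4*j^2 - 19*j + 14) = j^2 + 6*j - 7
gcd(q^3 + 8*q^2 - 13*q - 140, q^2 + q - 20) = q^2 + q - 20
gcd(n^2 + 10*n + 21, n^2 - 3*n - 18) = n + 3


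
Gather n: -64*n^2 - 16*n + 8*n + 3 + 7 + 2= -64*n^2 - 8*n + 12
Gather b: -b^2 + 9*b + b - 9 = -b^2 + 10*b - 9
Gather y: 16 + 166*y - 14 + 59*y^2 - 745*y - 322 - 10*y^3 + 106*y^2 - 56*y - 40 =-10*y^3 + 165*y^2 - 635*y - 360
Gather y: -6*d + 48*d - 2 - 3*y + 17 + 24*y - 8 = 42*d + 21*y + 7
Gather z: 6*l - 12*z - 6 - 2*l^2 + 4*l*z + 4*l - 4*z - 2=-2*l^2 + 10*l + z*(4*l - 16) - 8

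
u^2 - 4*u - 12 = (u - 6)*(u + 2)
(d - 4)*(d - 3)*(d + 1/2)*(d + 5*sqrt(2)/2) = d^4 - 13*d^3/2 + 5*sqrt(2)*d^3/2 - 65*sqrt(2)*d^2/4 + 17*d^2/2 + 6*d + 85*sqrt(2)*d/4 + 15*sqrt(2)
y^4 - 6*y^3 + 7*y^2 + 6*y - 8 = (y - 4)*(y - 2)*(y - 1)*(y + 1)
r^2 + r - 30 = (r - 5)*(r + 6)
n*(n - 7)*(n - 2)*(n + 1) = n^4 - 8*n^3 + 5*n^2 + 14*n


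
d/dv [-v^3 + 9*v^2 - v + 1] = -3*v^2 + 18*v - 1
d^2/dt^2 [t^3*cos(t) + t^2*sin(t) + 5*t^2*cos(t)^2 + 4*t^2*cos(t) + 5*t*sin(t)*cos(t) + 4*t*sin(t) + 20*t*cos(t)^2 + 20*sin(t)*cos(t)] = -t^3*cos(t) - 7*t^2*sin(t) - 4*t^2*cos(t) - 10*t^2*cos(2*t) - 20*t*sin(t) - 30*t*sin(2*t) + 10*t*cos(t) - 40*t*cos(2*t) + 2*sin(t) - 80*sin(2*t) + 16*cos(t) + 15*cos(2*t) + 5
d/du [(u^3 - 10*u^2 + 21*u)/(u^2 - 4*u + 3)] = (u^2 - 2*u + 7)/(u^2 - 2*u + 1)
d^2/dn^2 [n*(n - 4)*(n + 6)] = 6*n + 4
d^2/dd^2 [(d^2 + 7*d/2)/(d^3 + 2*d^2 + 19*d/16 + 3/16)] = 16*(512*d^6 + 5376*d^5 + 8928*d^4 + 3152*d^3 - 2592*d^2 - 2016*d - 381)/(4096*d^9 + 24576*d^8 + 63744*d^7 + 93440*d^6 + 84912*d^5 + 49344*d^4 + 18235*d^3 + 4113*d^2 + 513*d + 27)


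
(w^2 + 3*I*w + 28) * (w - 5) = w^3 - 5*w^2 + 3*I*w^2 + 28*w - 15*I*w - 140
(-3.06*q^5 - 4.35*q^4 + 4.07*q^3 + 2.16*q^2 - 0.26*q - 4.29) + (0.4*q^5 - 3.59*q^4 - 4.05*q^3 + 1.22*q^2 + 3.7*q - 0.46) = -2.66*q^5 - 7.94*q^4 + 0.0200000000000005*q^3 + 3.38*q^2 + 3.44*q - 4.75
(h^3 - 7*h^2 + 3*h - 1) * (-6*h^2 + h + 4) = -6*h^5 + 43*h^4 - 21*h^3 - 19*h^2 + 11*h - 4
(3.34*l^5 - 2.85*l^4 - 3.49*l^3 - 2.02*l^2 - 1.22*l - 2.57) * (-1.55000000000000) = -5.177*l^5 + 4.4175*l^4 + 5.4095*l^3 + 3.131*l^2 + 1.891*l + 3.9835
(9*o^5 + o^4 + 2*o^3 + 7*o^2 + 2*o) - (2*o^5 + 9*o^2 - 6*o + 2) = 7*o^5 + o^4 + 2*o^3 - 2*o^2 + 8*o - 2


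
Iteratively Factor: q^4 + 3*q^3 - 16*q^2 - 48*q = (q - 4)*(q^3 + 7*q^2 + 12*q) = q*(q - 4)*(q^2 + 7*q + 12) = q*(q - 4)*(q + 4)*(q + 3)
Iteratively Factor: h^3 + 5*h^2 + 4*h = (h + 4)*(h^2 + h) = h*(h + 4)*(h + 1)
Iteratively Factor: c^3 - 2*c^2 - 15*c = (c + 3)*(c^2 - 5*c) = (c - 5)*(c + 3)*(c)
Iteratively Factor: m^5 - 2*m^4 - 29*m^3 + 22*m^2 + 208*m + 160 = (m + 4)*(m^4 - 6*m^3 - 5*m^2 + 42*m + 40) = (m + 1)*(m + 4)*(m^3 - 7*m^2 + 2*m + 40) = (m - 4)*(m + 1)*(m + 4)*(m^2 - 3*m - 10) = (m - 4)*(m + 1)*(m + 2)*(m + 4)*(m - 5)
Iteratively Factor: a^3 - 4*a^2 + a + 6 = (a + 1)*(a^2 - 5*a + 6) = (a - 2)*(a + 1)*(a - 3)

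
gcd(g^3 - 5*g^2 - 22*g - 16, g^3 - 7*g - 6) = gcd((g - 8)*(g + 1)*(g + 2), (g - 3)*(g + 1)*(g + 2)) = g^2 + 3*g + 2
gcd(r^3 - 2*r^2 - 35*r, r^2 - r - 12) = 1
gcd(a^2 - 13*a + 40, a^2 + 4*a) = 1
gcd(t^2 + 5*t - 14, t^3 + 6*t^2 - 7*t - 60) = 1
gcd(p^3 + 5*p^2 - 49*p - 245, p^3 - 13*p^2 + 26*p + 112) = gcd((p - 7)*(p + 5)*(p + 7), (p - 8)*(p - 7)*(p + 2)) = p - 7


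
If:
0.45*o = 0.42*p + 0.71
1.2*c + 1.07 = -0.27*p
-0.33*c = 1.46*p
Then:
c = -0.94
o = 1.78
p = 0.21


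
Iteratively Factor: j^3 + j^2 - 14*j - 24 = (j - 4)*(j^2 + 5*j + 6) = (j - 4)*(j + 2)*(j + 3)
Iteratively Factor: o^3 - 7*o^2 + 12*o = (o)*(o^2 - 7*o + 12) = o*(o - 3)*(o - 4)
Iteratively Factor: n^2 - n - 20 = (n - 5)*(n + 4)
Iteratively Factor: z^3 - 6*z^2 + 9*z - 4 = (z - 1)*(z^2 - 5*z + 4) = (z - 4)*(z - 1)*(z - 1)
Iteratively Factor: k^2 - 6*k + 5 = (k - 5)*(k - 1)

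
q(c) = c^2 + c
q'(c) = 2*c + 1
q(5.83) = 39.82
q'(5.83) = 12.66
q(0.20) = 0.24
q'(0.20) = 1.40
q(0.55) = 0.85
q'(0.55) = 2.10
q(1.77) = 4.90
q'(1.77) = 4.54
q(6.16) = 44.11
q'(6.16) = 13.32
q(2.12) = 6.61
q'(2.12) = 5.24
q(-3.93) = 11.51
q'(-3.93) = -6.86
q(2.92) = 11.45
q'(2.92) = 6.84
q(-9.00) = 72.00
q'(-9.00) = -17.00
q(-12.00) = 132.00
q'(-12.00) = -23.00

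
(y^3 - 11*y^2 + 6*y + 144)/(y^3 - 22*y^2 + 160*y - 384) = (y + 3)/(y - 8)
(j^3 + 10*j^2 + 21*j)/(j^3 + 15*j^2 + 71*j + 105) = j/(j + 5)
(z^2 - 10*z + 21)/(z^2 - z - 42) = (z - 3)/(z + 6)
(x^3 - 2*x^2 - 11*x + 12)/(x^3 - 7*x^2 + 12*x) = (x^2 + 2*x - 3)/(x*(x - 3))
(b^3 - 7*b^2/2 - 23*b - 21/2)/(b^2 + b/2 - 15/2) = (2*b^2 - 13*b - 7)/(2*b - 5)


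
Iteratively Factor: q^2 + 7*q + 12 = (q + 3)*(q + 4)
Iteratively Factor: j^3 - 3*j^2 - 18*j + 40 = (j + 4)*(j^2 - 7*j + 10) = (j - 2)*(j + 4)*(j - 5)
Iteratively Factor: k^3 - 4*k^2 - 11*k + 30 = (k + 3)*(k^2 - 7*k + 10) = (k - 5)*(k + 3)*(k - 2)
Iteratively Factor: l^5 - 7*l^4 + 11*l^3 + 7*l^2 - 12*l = (l - 4)*(l^4 - 3*l^3 - l^2 + 3*l) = (l - 4)*(l - 3)*(l^3 - l) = (l - 4)*(l - 3)*(l - 1)*(l^2 + l) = l*(l - 4)*(l - 3)*(l - 1)*(l + 1)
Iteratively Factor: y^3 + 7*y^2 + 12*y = (y + 3)*(y^2 + 4*y) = y*(y + 3)*(y + 4)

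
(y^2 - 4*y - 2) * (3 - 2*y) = -2*y^3 + 11*y^2 - 8*y - 6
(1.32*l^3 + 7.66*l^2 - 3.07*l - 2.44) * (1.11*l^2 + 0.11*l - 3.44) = 1.4652*l^5 + 8.6478*l^4 - 7.1059*l^3 - 29.3965*l^2 + 10.2924*l + 8.3936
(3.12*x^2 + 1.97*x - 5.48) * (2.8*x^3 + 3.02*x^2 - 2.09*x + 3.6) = 8.736*x^5 + 14.9384*x^4 - 15.9154*x^3 - 9.4349*x^2 + 18.5452*x - 19.728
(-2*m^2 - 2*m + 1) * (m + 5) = -2*m^3 - 12*m^2 - 9*m + 5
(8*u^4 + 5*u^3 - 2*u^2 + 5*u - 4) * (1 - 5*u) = -40*u^5 - 17*u^4 + 15*u^3 - 27*u^2 + 25*u - 4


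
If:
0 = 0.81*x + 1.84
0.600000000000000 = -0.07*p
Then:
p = -8.57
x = -2.27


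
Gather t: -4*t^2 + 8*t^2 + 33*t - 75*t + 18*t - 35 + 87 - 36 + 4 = 4*t^2 - 24*t + 20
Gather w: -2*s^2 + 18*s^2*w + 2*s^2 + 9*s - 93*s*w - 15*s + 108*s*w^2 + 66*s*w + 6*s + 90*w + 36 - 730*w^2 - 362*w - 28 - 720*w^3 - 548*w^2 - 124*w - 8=-720*w^3 + w^2*(108*s - 1278) + w*(18*s^2 - 27*s - 396)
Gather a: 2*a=2*a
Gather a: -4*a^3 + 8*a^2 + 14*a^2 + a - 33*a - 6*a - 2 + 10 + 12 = -4*a^3 + 22*a^2 - 38*a + 20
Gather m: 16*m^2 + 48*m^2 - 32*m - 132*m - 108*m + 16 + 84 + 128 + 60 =64*m^2 - 272*m + 288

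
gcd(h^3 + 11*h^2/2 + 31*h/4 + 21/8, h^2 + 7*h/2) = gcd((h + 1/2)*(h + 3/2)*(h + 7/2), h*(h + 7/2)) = h + 7/2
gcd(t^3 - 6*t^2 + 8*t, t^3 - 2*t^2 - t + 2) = t - 2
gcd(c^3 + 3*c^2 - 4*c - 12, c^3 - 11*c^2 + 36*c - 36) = c - 2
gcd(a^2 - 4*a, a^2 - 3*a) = a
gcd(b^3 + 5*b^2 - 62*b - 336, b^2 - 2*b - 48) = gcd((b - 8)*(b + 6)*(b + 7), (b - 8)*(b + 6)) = b^2 - 2*b - 48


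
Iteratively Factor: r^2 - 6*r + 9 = (r - 3)*(r - 3)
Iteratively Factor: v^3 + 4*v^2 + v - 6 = (v + 2)*(v^2 + 2*v - 3) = (v - 1)*(v + 2)*(v + 3)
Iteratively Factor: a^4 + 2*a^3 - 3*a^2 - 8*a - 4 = (a + 1)*(a^3 + a^2 - 4*a - 4) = (a - 2)*(a + 1)*(a^2 + 3*a + 2) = (a - 2)*(a + 1)^2*(a + 2)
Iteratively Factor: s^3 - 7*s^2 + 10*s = (s - 2)*(s^2 - 5*s) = (s - 5)*(s - 2)*(s)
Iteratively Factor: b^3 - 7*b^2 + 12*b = (b - 4)*(b^2 - 3*b) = b*(b - 4)*(b - 3)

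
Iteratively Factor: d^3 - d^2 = (d - 1)*(d^2) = d*(d - 1)*(d)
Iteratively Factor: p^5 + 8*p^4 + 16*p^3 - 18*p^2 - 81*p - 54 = (p + 3)*(p^4 + 5*p^3 + p^2 - 21*p - 18) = (p + 3)^2*(p^3 + 2*p^2 - 5*p - 6) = (p - 2)*(p + 3)^2*(p^2 + 4*p + 3) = (p - 2)*(p + 3)^3*(p + 1)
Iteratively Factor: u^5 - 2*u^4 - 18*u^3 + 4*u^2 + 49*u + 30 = (u + 3)*(u^4 - 5*u^3 - 3*u^2 + 13*u + 10) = (u + 1)*(u + 3)*(u^3 - 6*u^2 + 3*u + 10) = (u + 1)^2*(u + 3)*(u^2 - 7*u + 10) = (u - 5)*(u + 1)^2*(u + 3)*(u - 2)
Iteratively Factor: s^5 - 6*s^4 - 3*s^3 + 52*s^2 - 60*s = (s - 2)*(s^4 - 4*s^3 - 11*s^2 + 30*s) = (s - 2)^2*(s^3 - 2*s^2 - 15*s) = (s - 2)^2*(s + 3)*(s^2 - 5*s) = s*(s - 2)^2*(s + 3)*(s - 5)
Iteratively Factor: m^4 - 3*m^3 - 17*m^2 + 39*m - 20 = (m + 4)*(m^3 - 7*m^2 + 11*m - 5) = (m - 1)*(m + 4)*(m^2 - 6*m + 5) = (m - 5)*(m - 1)*(m + 4)*(m - 1)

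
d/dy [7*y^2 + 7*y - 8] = 14*y + 7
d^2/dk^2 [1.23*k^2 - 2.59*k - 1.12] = 2.46000000000000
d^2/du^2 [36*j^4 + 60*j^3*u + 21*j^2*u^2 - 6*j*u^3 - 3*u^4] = 42*j^2 - 36*j*u - 36*u^2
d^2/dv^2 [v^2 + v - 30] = 2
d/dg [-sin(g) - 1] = -cos(g)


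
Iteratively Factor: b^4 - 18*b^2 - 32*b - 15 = (b + 1)*(b^3 - b^2 - 17*b - 15) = (b + 1)*(b + 3)*(b^2 - 4*b - 5) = (b + 1)^2*(b + 3)*(b - 5)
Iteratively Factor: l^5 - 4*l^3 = (l + 2)*(l^4 - 2*l^3) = l*(l + 2)*(l^3 - 2*l^2) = l^2*(l + 2)*(l^2 - 2*l) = l^2*(l - 2)*(l + 2)*(l)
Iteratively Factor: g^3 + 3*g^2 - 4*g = (g)*(g^2 + 3*g - 4) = g*(g - 1)*(g + 4)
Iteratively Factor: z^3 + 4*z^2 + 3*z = (z)*(z^2 + 4*z + 3) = z*(z + 3)*(z + 1)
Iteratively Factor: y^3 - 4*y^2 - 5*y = (y)*(y^2 - 4*y - 5) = y*(y + 1)*(y - 5)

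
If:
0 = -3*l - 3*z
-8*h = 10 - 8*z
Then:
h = z - 5/4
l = -z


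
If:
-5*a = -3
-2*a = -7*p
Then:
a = 3/5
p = 6/35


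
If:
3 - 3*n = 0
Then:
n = 1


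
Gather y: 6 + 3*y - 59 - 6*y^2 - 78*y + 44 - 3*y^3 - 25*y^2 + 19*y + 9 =-3*y^3 - 31*y^2 - 56*y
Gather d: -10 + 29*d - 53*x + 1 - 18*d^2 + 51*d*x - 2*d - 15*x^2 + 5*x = -18*d^2 + d*(51*x + 27) - 15*x^2 - 48*x - 9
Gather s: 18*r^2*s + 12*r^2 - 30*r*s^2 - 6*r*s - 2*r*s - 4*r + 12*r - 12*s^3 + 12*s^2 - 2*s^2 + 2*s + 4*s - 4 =12*r^2 + 8*r - 12*s^3 + s^2*(10 - 30*r) + s*(18*r^2 - 8*r + 6) - 4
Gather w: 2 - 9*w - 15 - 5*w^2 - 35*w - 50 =-5*w^2 - 44*w - 63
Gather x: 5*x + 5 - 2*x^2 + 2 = -2*x^2 + 5*x + 7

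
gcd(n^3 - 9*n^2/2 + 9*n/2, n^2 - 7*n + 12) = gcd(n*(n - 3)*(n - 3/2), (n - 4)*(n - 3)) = n - 3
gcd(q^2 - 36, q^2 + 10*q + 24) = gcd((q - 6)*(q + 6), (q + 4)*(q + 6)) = q + 6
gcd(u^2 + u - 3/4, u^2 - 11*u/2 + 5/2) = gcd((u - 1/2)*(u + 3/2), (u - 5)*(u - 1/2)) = u - 1/2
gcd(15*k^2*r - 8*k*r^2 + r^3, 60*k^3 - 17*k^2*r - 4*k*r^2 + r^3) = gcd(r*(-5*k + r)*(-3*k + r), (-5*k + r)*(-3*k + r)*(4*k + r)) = 15*k^2 - 8*k*r + r^2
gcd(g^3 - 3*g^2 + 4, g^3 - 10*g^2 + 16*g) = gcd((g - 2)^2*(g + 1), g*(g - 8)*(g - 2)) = g - 2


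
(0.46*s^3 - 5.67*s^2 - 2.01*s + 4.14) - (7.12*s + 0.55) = 0.46*s^3 - 5.67*s^2 - 9.13*s + 3.59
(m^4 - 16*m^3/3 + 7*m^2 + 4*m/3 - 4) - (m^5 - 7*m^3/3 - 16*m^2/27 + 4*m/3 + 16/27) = -m^5 + m^4 - 3*m^3 + 205*m^2/27 - 124/27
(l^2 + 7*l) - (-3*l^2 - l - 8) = 4*l^2 + 8*l + 8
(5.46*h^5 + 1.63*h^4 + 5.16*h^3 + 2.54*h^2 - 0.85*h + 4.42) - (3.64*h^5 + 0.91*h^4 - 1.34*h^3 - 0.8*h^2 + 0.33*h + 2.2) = 1.82*h^5 + 0.72*h^4 + 6.5*h^3 + 3.34*h^2 - 1.18*h + 2.22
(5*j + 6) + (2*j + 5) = 7*j + 11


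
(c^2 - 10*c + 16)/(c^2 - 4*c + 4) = (c - 8)/(c - 2)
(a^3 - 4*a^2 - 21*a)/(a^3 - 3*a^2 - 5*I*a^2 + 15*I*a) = (a^2 - 4*a - 21)/(a^2 - 3*a - 5*I*a + 15*I)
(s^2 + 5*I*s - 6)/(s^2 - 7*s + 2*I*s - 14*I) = (s + 3*I)/(s - 7)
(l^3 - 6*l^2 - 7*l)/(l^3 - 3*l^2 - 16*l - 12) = l*(l - 7)/(l^2 - 4*l - 12)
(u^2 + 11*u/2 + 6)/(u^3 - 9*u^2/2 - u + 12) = (u + 4)/(u^2 - 6*u + 8)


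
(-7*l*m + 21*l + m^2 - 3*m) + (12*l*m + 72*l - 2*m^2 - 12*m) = 5*l*m + 93*l - m^2 - 15*m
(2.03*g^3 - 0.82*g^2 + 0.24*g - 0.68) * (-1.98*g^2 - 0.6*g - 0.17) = -4.0194*g^5 + 0.4056*g^4 - 0.3283*g^3 + 1.3418*g^2 + 0.3672*g + 0.1156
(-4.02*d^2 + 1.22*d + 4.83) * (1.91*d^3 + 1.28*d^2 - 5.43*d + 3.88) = -7.6782*d^5 - 2.8154*d^4 + 32.6155*d^3 - 16.0398*d^2 - 21.4933*d + 18.7404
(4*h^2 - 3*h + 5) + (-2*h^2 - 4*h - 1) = 2*h^2 - 7*h + 4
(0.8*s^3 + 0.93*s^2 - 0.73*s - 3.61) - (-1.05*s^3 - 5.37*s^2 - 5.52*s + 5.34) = 1.85*s^3 + 6.3*s^2 + 4.79*s - 8.95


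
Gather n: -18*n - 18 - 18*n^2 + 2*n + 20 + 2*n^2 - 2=-16*n^2 - 16*n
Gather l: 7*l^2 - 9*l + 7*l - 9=7*l^2 - 2*l - 9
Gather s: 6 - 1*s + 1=7 - s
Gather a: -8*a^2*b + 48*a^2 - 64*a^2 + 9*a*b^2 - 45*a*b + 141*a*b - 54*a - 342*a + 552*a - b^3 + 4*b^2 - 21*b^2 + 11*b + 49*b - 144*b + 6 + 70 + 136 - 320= a^2*(-8*b - 16) + a*(9*b^2 + 96*b + 156) - b^3 - 17*b^2 - 84*b - 108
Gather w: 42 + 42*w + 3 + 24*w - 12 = 66*w + 33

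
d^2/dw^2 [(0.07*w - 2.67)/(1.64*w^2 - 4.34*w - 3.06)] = ((9.3652 - 0.6888*w)*(-1.64*w^2 + 4.34*w + 3.06) - (0.07*w - 2.67)*(3.28*w - 4.34)*(6.56*w - 8.68))/(-1.64*w^2 + 4.34*w + 3.06)^3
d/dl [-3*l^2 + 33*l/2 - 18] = 33/2 - 6*l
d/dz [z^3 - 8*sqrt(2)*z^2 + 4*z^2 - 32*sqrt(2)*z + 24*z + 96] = 3*z^2 - 16*sqrt(2)*z + 8*z - 32*sqrt(2) + 24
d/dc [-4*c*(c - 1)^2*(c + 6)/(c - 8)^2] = 8*(-c^4 + 14*c^3 + 48*c^2 - 85*c + 24)/(c^3 - 24*c^2 + 192*c - 512)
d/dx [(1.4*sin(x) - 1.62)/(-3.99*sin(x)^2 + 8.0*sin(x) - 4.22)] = (5.586*sin(x)^2 - 12.9276*sin(x) + 7.052)*cos(x)/(15.9201*sin(x)^4 - 63.84*sin(x)^3 + 97.6756*sin(x)^2 - 67.52*sin(x) + 17.8084)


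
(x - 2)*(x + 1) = x^2 - x - 2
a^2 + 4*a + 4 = (a + 2)^2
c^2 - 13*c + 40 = (c - 8)*(c - 5)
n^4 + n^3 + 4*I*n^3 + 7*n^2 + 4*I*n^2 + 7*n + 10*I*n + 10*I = (n + 1)*(n - 2*I)*(n + I)*(n + 5*I)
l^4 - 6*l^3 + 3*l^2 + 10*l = l*(l - 5)*(l - 2)*(l + 1)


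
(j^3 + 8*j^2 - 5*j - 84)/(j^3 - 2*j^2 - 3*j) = (j^2 + 11*j + 28)/(j*(j + 1))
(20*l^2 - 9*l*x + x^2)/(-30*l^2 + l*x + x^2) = (-4*l + x)/(6*l + x)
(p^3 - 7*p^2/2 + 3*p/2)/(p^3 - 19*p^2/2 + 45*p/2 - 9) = p/(p - 6)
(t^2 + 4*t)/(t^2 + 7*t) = (t + 4)/(t + 7)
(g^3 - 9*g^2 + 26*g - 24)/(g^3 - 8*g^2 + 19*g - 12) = (g - 2)/(g - 1)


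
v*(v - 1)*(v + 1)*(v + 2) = v^4 + 2*v^3 - v^2 - 2*v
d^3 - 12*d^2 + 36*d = d*(d - 6)^2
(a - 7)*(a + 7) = a^2 - 49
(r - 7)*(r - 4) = r^2 - 11*r + 28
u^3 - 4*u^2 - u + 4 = (u - 4)*(u - 1)*(u + 1)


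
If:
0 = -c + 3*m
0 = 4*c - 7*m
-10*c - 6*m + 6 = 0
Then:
No Solution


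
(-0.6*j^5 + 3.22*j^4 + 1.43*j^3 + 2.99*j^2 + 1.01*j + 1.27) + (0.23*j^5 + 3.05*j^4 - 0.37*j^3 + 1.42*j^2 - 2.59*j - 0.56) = -0.37*j^5 + 6.27*j^4 + 1.06*j^3 + 4.41*j^2 - 1.58*j + 0.71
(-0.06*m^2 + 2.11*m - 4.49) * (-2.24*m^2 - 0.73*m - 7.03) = 0.1344*m^4 - 4.6826*m^3 + 8.9391*m^2 - 11.5556*m + 31.5647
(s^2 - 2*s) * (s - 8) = s^3 - 10*s^2 + 16*s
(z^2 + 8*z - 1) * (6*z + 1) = 6*z^3 + 49*z^2 + 2*z - 1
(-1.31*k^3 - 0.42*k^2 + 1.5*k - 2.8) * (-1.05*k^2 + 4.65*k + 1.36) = 1.3755*k^5 - 5.6505*k^4 - 5.3096*k^3 + 9.3438*k^2 - 10.98*k - 3.808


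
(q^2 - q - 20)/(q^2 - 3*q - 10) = (q + 4)/(q + 2)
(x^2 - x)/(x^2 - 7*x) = (x - 1)/(x - 7)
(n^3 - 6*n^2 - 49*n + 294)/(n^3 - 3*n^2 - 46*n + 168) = (n - 7)/(n - 4)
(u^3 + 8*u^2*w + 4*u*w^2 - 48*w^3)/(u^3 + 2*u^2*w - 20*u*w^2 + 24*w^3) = (u + 4*w)/(u - 2*w)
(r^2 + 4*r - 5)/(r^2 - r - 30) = (r - 1)/(r - 6)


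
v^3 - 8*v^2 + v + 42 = (v - 7)*(v - 3)*(v + 2)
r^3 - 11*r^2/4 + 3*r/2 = r*(r - 2)*(r - 3/4)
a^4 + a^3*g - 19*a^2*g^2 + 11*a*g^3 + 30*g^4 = (a - 3*g)*(a - 2*g)*(a + g)*(a + 5*g)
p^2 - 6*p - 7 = (p - 7)*(p + 1)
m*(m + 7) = m^2 + 7*m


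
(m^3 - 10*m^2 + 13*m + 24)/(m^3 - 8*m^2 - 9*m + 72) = (m + 1)/(m + 3)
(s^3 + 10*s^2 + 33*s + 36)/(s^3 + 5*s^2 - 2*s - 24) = (s + 3)/(s - 2)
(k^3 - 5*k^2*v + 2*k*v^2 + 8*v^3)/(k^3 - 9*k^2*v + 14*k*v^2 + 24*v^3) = (-k + 2*v)/(-k + 6*v)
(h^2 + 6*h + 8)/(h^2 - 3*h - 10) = (h + 4)/(h - 5)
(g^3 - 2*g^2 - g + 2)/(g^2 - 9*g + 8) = (g^2 - g - 2)/(g - 8)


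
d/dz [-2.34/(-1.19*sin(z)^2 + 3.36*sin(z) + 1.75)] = (7.8624 - 5.5692*sin(z))*cos(z)/(-1.19*sin(z)^2 + 3.36*sin(z) + 1.75)^2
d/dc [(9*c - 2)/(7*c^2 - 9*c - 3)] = (-63*c^2 + 28*c - 45)/(49*c^4 - 126*c^3 + 39*c^2 + 54*c + 9)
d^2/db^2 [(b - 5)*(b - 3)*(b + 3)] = 6*b - 10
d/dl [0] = 0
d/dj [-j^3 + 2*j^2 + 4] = j*(4 - 3*j)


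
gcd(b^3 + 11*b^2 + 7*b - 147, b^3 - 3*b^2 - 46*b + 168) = b + 7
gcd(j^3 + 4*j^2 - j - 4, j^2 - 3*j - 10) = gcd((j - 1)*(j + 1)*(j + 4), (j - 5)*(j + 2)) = 1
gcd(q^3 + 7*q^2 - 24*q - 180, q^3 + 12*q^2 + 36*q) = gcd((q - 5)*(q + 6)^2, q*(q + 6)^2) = q^2 + 12*q + 36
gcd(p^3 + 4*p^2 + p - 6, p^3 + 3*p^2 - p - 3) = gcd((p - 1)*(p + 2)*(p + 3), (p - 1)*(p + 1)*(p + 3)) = p^2 + 2*p - 3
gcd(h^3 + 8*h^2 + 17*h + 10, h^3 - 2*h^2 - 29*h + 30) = h + 5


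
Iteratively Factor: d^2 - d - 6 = (d + 2)*(d - 3)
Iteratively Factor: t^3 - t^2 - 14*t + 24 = (t - 2)*(t^2 + t - 12) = (t - 3)*(t - 2)*(t + 4)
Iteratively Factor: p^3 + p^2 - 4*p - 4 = (p + 1)*(p^2 - 4) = (p - 2)*(p + 1)*(p + 2)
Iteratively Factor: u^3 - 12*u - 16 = (u - 4)*(u^2 + 4*u + 4) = (u - 4)*(u + 2)*(u + 2)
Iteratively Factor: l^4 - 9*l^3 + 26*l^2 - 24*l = (l - 2)*(l^3 - 7*l^2 + 12*l) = l*(l - 2)*(l^2 - 7*l + 12) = l*(l - 4)*(l - 2)*(l - 3)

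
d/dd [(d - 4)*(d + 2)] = 2*d - 2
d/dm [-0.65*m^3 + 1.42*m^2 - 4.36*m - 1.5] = -1.95*m^2 + 2.84*m - 4.36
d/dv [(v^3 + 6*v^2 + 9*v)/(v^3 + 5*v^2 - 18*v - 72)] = (-v^2 - 48*v - 72)/(v^4 + 4*v^3 - 44*v^2 - 96*v + 576)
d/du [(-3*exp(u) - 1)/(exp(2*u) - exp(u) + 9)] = ((2*exp(u) - 1)*(3*exp(u) + 1) - 3*exp(2*u) + 3*exp(u) - 27)*exp(u)/(exp(2*u) - exp(u) + 9)^2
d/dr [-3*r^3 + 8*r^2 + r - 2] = -9*r^2 + 16*r + 1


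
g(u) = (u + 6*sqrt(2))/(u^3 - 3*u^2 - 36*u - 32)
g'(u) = (u + 6*sqrt(2))*(-3*u^2 + 6*u + 36)/(u^3 - 3*u^2 - 36*u - 32)^2 + 1/(u^3 - 3*u^2 - 36*u - 32) = (u^3 - 3*u^2 - 36*u + 3*(u + 6*sqrt(2))*(-u^2 + 2*u + 12) - 32)/(-u^3 + 3*u^2 + 36*u + 32)^2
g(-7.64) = 0.00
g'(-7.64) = 0.00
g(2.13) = -0.09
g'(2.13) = 0.02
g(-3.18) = 0.27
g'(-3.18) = -0.13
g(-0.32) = -0.39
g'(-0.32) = 0.59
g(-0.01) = -0.27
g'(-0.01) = 0.27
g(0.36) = -0.20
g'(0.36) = 0.14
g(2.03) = -0.10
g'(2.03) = 0.02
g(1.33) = -0.12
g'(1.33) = 0.04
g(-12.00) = 0.00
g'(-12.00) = 0.00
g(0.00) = -0.27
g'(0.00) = 0.27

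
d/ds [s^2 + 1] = 2*s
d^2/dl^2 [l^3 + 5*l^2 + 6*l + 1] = 6*l + 10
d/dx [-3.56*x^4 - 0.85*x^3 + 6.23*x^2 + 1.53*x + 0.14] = -14.24*x^3 - 2.55*x^2 + 12.46*x + 1.53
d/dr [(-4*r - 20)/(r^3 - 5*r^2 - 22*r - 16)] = 8*(r^3 + 5*r^2 - 25*r - 47)/(r^6 - 10*r^5 - 19*r^4 + 188*r^3 + 644*r^2 + 704*r + 256)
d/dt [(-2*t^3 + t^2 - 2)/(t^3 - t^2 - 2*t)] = (t^4 + 8*t^3 + 4*t^2 - 4*t - 4)/(t^2*(t^4 - 2*t^3 - 3*t^2 + 4*t + 4))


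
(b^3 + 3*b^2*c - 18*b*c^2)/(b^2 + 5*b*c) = (b^2 + 3*b*c - 18*c^2)/(b + 5*c)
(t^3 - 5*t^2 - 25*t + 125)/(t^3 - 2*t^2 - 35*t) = (t^2 - 10*t + 25)/(t*(t - 7))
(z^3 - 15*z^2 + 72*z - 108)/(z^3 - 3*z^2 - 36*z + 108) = (z - 6)/(z + 6)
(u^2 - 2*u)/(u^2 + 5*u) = (u - 2)/(u + 5)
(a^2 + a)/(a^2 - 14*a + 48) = a*(a + 1)/(a^2 - 14*a + 48)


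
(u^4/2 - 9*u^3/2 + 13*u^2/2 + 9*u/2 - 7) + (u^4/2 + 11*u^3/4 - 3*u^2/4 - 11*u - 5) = u^4 - 7*u^3/4 + 23*u^2/4 - 13*u/2 - 12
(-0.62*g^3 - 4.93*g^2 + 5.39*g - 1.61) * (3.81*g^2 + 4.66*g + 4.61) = -2.3622*g^5 - 21.6725*g^4 - 5.2961*g^3 - 3.744*g^2 + 17.3453*g - 7.4221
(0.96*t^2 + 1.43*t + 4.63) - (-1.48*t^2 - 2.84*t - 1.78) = 2.44*t^2 + 4.27*t + 6.41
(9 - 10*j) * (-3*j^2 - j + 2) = 30*j^3 - 17*j^2 - 29*j + 18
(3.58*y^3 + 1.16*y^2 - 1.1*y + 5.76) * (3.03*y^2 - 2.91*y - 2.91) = 10.8474*y^5 - 6.903*y^4 - 17.1264*y^3 + 17.2782*y^2 - 13.5606*y - 16.7616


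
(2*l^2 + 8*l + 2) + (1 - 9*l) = 2*l^2 - l + 3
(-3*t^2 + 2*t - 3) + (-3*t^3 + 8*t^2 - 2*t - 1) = -3*t^3 + 5*t^2 - 4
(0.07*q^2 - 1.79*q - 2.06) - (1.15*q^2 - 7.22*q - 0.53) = -1.08*q^2 + 5.43*q - 1.53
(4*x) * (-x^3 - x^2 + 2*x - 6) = -4*x^4 - 4*x^3 + 8*x^2 - 24*x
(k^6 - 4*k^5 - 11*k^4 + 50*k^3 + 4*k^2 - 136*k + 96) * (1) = k^6 - 4*k^5 - 11*k^4 + 50*k^3 + 4*k^2 - 136*k + 96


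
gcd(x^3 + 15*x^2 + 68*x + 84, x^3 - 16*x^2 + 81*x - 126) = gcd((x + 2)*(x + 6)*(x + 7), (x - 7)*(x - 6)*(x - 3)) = 1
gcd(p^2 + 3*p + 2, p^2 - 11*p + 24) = 1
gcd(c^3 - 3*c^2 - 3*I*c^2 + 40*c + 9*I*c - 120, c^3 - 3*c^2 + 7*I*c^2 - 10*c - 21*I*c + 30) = c^2 + c*(-3 + 5*I) - 15*I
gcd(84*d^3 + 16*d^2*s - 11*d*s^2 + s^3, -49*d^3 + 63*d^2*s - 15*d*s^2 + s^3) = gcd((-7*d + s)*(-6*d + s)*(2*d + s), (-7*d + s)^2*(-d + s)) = -7*d + s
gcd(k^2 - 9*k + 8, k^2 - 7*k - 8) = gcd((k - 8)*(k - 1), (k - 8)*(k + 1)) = k - 8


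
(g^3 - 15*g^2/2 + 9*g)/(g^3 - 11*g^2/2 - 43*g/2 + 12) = g*(2*g^2 - 15*g + 18)/(2*g^3 - 11*g^2 - 43*g + 24)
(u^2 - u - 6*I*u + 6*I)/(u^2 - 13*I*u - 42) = (u - 1)/(u - 7*I)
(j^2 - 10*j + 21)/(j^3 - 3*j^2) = (j - 7)/j^2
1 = 1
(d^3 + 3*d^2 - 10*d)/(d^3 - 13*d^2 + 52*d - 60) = d*(d + 5)/(d^2 - 11*d + 30)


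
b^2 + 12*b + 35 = (b + 5)*(b + 7)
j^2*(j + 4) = j^3 + 4*j^2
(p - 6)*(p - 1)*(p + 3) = p^3 - 4*p^2 - 15*p + 18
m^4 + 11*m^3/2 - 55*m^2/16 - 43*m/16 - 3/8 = (m - 1)*(m + 1/4)^2*(m + 6)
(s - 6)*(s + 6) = s^2 - 36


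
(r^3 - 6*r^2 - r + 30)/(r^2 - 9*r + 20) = (r^2 - r - 6)/(r - 4)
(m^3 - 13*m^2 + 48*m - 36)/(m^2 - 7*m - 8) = (-m^3 + 13*m^2 - 48*m + 36)/(-m^2 + 7*m + 8)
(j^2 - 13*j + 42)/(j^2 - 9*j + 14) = (j - 6)/(j - 2)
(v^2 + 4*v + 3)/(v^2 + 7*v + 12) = (v + 1)/(v + 4)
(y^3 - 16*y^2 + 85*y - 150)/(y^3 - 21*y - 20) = (y^2 - 11*y + 30)/(y^2 + 5*y + 4)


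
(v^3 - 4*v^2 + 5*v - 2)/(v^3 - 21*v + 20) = (v^2 - 3*v + 2)/(v^2 + v - 20)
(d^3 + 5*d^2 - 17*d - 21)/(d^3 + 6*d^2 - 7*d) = (d^2 - 2*d - 3)/(d*(d - 1))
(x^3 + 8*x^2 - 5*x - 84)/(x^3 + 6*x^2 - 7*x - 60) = (x + 7)/(x + 5)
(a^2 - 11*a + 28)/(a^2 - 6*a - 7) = (a - 4)/(a + 1)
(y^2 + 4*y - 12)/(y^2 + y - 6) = (y + 6)/(y + 3)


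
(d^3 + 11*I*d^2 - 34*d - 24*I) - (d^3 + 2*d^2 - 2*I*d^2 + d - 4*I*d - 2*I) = -2*d^2 + 13*I*d^2 - 35*d + 4*I*d - 22*I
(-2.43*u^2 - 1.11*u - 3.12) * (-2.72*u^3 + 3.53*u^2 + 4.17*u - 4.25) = 6.6096*u^5 - 5.5587*u^4 - 5.565*u^3 - 5.3148*u^2 - 8.2929*u + 13.26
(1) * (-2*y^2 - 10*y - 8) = -2*y^2 - 10*y - 8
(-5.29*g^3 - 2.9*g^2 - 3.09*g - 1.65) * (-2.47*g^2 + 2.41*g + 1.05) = 13.0663*g^5 - 5.5859*g^4 - 4.9112*g^3 - 6.4164*g^2 - 7.221*g - 1.7325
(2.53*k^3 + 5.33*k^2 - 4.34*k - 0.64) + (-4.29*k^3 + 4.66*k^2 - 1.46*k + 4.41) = -1.76*k^3 + 9.99*k^2 - 5.8*k + 3.77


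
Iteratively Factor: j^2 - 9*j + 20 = (j - 5)*(j - 4)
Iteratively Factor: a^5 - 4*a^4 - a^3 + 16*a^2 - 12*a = (a)*(a^4 - 4*a^3 - a^2 + 16*a - 12) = a*(a + 2)*(a^3 - 6*a^2 + 11*a - 6) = a*(a - 1)*(a + 2)*(a^2 - 5*a + 6) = a*(a - 3)*(a - 1)*(a + 2)*(a - 2)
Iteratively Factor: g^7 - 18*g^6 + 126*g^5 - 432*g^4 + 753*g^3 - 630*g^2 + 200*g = (g - 5)*(g^6 - 13*g^5 + 61*g^4 - 127*g^3 + 118*g^2 - 40*g) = (g - 5)*(g - 1)*(g^5 - 12*g^4 + 49*g^3 - 78*g^2 + 40*g) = (g - 5)^2*(g - 1)*(g^4 - 7*g^3 + 14*g^2 - 8*g) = (g - 5)^2*(g - 4)*(g - 1)*(g^3 - 3*g^2 + 2*g) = (g - 5)^2*(g - 4)*(g - 1)^2*(g^2 - 2*g) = (g - 5)^2*(g - 4)*(g - 2)*(g - 1)^2*(g)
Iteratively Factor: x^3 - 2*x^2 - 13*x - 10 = (x + 2)*(x^2 - 4*x - 5) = (x - 5)*(x + 2)*(x + 1)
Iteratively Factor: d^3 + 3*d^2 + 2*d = (d + 2)*(d^2 + d) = d*(d + 2)*(d + 1)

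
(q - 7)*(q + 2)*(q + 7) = q^3 + 2*q^2 - 49*q - 98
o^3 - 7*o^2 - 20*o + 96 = (o - 8)*(o - 3)*(o + 4)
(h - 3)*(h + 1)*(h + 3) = h^3 + h^2 - 9*h - 9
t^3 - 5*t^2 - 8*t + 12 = (t - 6)*(t - 1)*(t + 2)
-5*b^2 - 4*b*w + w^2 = (-5*b + w)*(b + w)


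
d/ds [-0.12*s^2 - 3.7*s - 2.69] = -0.24*s - 3.7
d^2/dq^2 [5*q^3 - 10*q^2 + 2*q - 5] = 30*q - 20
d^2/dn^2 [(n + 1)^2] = 2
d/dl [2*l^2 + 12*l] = 4*l + 12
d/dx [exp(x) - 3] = exp(x)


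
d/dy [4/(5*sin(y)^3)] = -12*cos(y)/(5*sin(y)^4)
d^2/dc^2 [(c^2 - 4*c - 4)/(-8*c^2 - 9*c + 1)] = 2*(328*c^3 + 744*c^2 + 960*c + 391)/(512*c^6 + 1728*c^5 + 1752*c^4 + 297*c^3 - 219*c^2 + 27*c - 1)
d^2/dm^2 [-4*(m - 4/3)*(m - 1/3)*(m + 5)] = -24*m - 80/3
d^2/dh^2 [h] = 0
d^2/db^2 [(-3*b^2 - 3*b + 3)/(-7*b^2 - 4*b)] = 6*(21*b^3 - 147*b^2 - 84*b - 16)/(b^3*(343*b^3 + 588*b^2 + 336*b + 64))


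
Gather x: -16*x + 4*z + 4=-16*x + 4*z + 4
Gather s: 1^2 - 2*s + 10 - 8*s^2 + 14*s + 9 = -8*s^2 + 12*s + 20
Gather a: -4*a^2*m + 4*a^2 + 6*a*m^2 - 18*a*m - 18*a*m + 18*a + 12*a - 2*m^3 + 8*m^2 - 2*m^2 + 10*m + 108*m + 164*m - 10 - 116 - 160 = a^2*(4 - 4*m) + a*(6*m^2 - 36*m + 30) - 2*m^3 + 6*m^2 + 282*m - 286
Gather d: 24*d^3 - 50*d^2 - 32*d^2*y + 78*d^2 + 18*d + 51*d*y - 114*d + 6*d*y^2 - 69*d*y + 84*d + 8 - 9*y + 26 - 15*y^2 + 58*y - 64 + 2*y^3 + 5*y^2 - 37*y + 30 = 24*d^3 + d^2*(28 - 32*y) + d*(6*y^2 - 18*y - 12) + 2*y^3 - 10*y^2 + 12*y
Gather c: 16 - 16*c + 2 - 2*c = 18 - 18*c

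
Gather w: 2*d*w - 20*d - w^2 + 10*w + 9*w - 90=-20*d - w^2 + w*(2*d + 19) - 90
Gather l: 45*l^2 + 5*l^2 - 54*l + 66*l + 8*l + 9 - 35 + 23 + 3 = 50*l^2 + 20*l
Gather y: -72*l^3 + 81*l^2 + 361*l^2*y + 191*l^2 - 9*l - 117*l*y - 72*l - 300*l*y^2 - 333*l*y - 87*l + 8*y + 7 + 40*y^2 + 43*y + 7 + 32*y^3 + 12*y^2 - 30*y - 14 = -72*l^3 + 272*l^2 - 168*l + 32*y^3 + y^2*(52 - 300*l) + y*(361*l^2 - 450*l + 21)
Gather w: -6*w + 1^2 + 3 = 4 - 6*w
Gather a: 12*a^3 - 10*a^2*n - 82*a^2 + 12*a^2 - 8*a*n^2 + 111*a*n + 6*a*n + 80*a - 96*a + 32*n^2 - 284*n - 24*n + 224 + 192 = 12*a^3 + a^2*(-10*n - 70) + a*(-8*n^2 + 117*n - 16) + 32*n^2 - 308*n + 416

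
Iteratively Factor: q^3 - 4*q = (q)*(q^2 - 4) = q*(q + 2)*(q - 2)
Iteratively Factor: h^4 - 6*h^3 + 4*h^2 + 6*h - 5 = (h - 1)*(h^3 - 5*h^2 - h + 5) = (h - 1)*(h + 1)*(h^2 - 6*h + 5) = (h - 5)*(h - 1)*(h + 1)*(h - 1)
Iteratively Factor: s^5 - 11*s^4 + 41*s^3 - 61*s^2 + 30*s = (s - 5)*(s^4 - 6*s^3 + 11*s^2 - 6*s) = s*(s - 5)*(s^3 - 6*s^2 + 11*s - 6) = s*(s - 5)*(s - 3)*(s^2 - 3*s + 2) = s*(s - 5)*(s - 3)*(s - 1)*(s - 2)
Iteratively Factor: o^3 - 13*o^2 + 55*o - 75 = (o - 5)*(o^2 - 8*o + 15) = (o - 5)^2*(o - 3)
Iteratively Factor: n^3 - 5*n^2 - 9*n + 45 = (n - 5)*(n^2 - 9) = (n - 5)*(n + 3)*(n - 3)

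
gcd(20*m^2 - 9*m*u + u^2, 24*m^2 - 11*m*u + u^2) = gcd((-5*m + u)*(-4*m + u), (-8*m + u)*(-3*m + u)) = 1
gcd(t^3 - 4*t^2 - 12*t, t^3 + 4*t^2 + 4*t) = t^2 + 2*t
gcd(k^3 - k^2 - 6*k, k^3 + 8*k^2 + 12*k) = k^2 + 2*k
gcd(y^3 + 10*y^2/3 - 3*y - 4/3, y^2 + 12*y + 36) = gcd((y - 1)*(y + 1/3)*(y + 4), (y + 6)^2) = 1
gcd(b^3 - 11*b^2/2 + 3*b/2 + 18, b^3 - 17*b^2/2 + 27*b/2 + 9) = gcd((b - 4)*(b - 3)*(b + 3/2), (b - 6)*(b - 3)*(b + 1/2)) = b - 3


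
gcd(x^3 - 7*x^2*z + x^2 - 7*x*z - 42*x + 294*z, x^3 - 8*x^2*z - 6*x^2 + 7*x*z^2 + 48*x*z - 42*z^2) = x^2 - 7*x*z - 6*x + 42*z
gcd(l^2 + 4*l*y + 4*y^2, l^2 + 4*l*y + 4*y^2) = l^2 + 4*l*y + 4*y^2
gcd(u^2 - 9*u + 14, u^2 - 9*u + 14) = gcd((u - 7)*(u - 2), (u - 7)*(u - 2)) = u^2 - 9*u + 14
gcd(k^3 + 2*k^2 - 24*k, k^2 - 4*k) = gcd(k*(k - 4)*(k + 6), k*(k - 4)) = k^2 - 4*k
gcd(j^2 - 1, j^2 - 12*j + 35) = 1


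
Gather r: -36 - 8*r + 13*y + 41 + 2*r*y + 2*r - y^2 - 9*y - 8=r*(2*y - 6) - y^2 + 4*y - 3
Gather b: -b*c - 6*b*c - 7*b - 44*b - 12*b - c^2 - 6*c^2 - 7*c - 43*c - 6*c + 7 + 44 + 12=b*(-7*c - 63) - 7*c^2 - 56*c + 63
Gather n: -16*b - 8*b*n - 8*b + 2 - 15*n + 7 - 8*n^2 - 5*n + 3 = -24*b - 8*n^2 + n*(-8*b - 20) + 12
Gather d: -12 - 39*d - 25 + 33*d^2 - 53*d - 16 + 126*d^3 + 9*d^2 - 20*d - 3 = 126*d^3 + 42*d^2 - 112*d - 56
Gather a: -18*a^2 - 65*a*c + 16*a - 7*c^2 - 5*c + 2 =-18*a^2 + a*(16 - 65*c) - 7*c^2 - 5*c + 2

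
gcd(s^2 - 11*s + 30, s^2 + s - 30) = s - 5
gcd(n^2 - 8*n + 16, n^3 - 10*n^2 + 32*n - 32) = n^2 - 8*n + 16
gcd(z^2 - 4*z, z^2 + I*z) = z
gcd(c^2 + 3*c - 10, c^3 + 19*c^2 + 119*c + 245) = c + 5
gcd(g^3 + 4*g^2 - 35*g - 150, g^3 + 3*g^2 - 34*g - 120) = g^2 - g - 30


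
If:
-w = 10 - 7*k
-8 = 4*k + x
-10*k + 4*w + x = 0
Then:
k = 24/7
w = 14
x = -152/7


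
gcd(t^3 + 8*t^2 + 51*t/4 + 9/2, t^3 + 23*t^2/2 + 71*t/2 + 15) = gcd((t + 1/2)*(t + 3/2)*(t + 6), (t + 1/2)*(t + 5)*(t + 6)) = t^2 + 13*t/2 + 3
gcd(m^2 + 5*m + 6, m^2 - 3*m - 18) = m + 3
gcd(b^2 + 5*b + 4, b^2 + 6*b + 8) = b + 4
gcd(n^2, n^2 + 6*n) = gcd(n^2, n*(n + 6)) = n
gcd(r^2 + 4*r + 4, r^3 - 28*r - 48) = r + 2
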